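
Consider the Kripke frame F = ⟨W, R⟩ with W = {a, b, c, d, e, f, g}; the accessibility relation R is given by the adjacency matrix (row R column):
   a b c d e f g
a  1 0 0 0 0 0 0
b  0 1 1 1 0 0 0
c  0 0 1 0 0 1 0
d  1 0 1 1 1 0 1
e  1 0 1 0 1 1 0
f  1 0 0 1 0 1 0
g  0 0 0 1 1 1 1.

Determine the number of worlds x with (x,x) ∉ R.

R is reflexive; there are no such worlds.

0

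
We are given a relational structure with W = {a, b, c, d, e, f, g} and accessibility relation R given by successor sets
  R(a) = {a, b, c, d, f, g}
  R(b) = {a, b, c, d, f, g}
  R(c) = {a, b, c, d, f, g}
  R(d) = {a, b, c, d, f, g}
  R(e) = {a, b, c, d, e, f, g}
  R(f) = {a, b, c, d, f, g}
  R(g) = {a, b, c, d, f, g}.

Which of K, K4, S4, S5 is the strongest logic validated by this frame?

Transitive (axiom 4): yes — every two-step R-path is closed by a direct edge.
Reflexive (axiom T): yes — every world is R-related to itself.
Euclidean (axiom 5): no — e R a and e R e, but not a R e.
So F validates K, K4, S4; S5 would additionally require R to be Euclidean. The strongest is S4.

S4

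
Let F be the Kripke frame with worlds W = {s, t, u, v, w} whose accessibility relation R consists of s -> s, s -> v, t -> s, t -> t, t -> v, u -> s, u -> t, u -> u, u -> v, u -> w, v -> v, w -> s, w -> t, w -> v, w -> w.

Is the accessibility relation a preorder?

Yes

Reflexive: yes — every world is R-related to itself.
Transitive: yes — every two-step R-path is closed by a direct edge.
So R is a preorder.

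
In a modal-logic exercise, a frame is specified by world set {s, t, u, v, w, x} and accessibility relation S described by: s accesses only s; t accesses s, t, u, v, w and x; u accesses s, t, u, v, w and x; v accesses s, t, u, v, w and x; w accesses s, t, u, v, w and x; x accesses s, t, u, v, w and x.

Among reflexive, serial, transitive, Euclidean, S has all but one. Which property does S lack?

Euclidean

Reflexive: yes — every world is S-related to itself.
Serial: yes — every world has a successor (e.g. s S s).
Transitive: yes — every two-step S-path is closed by a direct edge.
Euclidean: no — t S s and t S u, but not s S u.
Only Euclidean fails.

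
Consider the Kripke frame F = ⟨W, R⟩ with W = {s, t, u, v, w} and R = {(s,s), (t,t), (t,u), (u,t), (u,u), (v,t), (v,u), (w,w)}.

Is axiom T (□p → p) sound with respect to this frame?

No

The schema T characterises exactly the reflexive frames.
Reflexive: no — v is not related to itself.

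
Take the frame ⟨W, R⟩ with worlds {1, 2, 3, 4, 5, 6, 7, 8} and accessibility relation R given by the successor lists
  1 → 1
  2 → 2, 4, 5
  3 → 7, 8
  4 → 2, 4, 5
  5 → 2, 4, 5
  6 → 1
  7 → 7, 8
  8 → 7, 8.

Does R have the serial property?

Yes

Serial: yes — every world has a successor (e.g. 1 R 1).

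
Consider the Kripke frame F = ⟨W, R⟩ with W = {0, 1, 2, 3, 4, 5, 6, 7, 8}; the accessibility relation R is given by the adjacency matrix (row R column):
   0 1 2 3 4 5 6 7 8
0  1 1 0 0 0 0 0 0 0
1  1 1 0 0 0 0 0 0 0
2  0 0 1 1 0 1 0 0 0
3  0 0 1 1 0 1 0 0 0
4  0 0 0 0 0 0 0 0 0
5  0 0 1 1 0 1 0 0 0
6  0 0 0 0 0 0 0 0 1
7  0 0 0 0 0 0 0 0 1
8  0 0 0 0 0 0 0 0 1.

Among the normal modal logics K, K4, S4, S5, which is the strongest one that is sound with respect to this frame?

K4

Transitive (axiom 4): yes — every two-step R-path is closed by a direct edge.
Reflexive (axiom T): no — 4 is not related to itself.
Euclidean (axiom 5): yes — any two successors of a common world are R-related.
So F validates K, K4; S4 would additionally require R to be reflexive. The strongest is K4.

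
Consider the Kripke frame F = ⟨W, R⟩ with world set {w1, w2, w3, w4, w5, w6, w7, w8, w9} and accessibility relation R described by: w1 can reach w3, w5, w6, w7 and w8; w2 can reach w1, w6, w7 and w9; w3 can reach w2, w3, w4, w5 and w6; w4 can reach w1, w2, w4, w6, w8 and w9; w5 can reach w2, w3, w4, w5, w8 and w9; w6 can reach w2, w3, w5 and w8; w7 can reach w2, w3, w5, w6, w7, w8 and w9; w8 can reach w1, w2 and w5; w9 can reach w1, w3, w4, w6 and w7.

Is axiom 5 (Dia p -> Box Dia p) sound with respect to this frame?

No

Axiom 5 corresponds to the accessibility relation being Euclidean.
Euclidean: no — w1 R w3 and w1 R w7, but not w3 R w7.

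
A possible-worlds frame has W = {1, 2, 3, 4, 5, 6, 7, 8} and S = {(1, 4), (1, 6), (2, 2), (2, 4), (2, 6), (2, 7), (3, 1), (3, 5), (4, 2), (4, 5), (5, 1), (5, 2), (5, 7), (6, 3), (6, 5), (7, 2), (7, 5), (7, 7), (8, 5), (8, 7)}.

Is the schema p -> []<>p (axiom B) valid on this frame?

No

The schema B characterises exactly the symmetric frames.
Symmetric: no — 1 S 4 but not 4 S 1.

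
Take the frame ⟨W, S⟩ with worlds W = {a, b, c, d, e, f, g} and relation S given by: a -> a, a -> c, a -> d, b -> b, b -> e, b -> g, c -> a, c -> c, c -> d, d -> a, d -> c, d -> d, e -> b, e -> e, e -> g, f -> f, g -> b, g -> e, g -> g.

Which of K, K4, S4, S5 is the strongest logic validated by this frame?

Transitive (axiom 4): yes — every two-step S-path is closed by a direct edge.
Reflexive (axiom T): yes — every world is S-related to itself.
Euclidean (axiom 5): yes — any two successors of a common world are S-related.
So F validates K, K4, S4, S5. The strongest is S5.

S5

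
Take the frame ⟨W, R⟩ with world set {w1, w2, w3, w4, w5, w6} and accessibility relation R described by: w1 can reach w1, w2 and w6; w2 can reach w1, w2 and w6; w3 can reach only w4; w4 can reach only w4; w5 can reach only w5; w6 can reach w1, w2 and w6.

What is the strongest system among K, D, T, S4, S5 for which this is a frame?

Serial (axiom D): yes — every world has a successor (e.g. w1 R w1).
Reflexive (axiom T): no — w3 is not related to itself.
Transitive (axiom 4): yes — every two-step R-path is closed by a direct edge.
Euclidean (axiom 5): yes — any two successors of a common world are R-related.
So F validates K, D; T would additionally require R to be reflexive. The strongest is D.

D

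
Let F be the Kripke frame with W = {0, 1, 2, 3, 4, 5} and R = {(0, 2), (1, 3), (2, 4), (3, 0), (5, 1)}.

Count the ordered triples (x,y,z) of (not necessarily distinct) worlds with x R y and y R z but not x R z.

4

Enumerating: (0,2,4), (1,3,0), (3,0,2), (5,1,3).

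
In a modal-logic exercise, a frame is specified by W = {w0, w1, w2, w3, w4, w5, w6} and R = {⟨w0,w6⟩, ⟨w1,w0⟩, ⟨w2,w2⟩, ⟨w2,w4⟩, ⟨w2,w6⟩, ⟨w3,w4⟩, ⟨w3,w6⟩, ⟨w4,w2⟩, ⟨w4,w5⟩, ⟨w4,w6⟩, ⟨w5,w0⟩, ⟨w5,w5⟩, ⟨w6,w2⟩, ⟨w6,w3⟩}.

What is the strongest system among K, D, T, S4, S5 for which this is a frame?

D

Serial (axiom D): yes — every world has a successor (e.g. w0 R w6).
Reflexive (axiom T): no — w0 is not related to itself.
Transitive (axiom 4): no — w0 R w6 and w6 R w2, but not w0 R w2.
Euclidean (axiom 5): no — w2 R w6 and w2 R w4, but not w6 R w4.
So F validates K, D; T would additionally require R to be reflexive. The strongest is D.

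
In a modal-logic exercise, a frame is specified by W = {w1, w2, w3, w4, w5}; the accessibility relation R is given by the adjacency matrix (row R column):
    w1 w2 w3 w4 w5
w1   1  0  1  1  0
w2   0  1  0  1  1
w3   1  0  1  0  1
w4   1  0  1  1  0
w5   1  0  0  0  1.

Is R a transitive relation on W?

Transitive: no — w1 R w3 and w3 R w5, but not w1 R w5.

No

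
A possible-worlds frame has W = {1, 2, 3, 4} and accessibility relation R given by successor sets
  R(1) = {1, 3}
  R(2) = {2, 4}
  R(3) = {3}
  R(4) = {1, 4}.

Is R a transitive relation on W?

No

Transitive: no — 2 R 4 and 4 R 1, but not 2 R 1.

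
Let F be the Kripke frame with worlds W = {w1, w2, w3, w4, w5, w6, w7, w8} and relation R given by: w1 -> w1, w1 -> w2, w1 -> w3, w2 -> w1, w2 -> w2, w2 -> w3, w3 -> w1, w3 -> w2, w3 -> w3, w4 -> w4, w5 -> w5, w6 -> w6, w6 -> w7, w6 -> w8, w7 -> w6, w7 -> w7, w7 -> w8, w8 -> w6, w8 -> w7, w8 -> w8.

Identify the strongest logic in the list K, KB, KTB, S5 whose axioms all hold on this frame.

Symmetric (axiom B): yes — every pair in R has its reverse in R.
Reflexive (axiom T): yes — every world is R-related to itself.
Euclidean (axiom 5): yes — any two successors of a common world are R-related.
So F validates K, KB, KTB, S5. The strongest is S5.

S5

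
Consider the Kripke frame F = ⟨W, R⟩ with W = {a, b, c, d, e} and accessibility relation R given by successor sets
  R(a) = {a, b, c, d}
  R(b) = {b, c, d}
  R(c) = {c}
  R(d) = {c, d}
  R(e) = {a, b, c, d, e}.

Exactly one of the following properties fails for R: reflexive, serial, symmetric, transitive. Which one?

symmetric

Reflexive: yes — every world is R-related to itself.
Serial: yes — every world has a successor (e.g. a R a).
Symmetric: no — a R b but not b R a.
Transitive: yes — every two-step R-path is closed by a direct edge.
Only symmetric fails.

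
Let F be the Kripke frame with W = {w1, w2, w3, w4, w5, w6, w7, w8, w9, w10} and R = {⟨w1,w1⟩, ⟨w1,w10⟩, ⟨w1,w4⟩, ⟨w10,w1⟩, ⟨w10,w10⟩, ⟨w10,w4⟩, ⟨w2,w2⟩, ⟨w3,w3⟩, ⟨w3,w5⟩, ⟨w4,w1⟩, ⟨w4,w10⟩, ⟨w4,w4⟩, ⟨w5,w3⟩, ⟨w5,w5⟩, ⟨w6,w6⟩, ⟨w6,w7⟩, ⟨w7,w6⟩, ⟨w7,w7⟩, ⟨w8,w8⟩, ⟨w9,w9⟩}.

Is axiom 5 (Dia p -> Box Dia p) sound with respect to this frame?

The schema 5 characterises exactly the Euclidean frames.
Euclidean: yes — any two successors of a common world are R-related.

Yes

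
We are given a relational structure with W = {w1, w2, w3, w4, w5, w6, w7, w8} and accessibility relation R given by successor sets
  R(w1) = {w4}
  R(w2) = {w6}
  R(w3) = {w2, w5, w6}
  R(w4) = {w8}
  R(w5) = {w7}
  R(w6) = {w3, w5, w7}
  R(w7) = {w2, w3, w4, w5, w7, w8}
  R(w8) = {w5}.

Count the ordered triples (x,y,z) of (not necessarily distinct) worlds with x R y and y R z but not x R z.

Enumerating: (w1,w4,w8), (w2,w6,w3), (w2,w6,w5), (w2,w6,w7), (w3,w5,w7), (w3,w6,w3), (w3,w6,w7), (w4,w8,w5), (w5,w7,w2), (w5,w7,w3), (w5,w7,w4), (w5,w7,w5), … and 9 more.
Total: 21.

21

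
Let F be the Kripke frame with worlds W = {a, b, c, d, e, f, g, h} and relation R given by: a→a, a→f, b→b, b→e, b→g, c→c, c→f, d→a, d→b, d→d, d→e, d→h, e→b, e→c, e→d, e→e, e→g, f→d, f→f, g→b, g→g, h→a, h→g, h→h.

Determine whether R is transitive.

Transitive: no — a R f and f R d, but not a R d.

No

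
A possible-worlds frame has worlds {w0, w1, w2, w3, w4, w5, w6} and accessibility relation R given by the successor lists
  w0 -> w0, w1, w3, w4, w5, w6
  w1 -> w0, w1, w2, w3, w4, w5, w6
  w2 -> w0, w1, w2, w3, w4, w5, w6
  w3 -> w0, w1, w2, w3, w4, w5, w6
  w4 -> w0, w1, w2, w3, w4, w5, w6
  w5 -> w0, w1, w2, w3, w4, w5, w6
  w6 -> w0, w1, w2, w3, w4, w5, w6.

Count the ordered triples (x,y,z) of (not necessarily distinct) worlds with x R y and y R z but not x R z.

5

Enumerating: (w0,w1,w2), (w0,w3,w2), (w0,w4,w2), (w0,w5,w2), (w0,w6,w2).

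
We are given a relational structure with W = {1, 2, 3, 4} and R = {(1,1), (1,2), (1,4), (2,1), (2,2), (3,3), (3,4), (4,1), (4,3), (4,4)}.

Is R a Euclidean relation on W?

Euclidean: no — 1 R 2 and 1 R 4, but not 2 R 4.

No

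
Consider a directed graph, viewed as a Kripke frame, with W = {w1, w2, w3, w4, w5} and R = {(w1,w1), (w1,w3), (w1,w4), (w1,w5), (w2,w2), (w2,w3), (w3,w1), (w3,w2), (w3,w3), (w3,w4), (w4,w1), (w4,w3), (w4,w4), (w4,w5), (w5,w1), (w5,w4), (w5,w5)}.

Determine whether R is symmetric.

Symmetric: yes — every pair in R has its reverse in R.

Yes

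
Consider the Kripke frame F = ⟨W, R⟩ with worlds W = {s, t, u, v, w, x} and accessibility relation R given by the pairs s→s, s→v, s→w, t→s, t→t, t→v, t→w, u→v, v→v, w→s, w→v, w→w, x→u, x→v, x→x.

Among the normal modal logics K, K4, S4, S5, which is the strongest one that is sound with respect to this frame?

Transitive (axiom 4): yes — every two-step R-path is closed by a direct edge.
Reflexive (axiom T): no — u is not related to itself.
Euclidean (axiom 5): no — s R v and s R w, but not v R w.
So F validates K, K4; S4 would additionally require R to be reflexive. The strongest is K4.

K4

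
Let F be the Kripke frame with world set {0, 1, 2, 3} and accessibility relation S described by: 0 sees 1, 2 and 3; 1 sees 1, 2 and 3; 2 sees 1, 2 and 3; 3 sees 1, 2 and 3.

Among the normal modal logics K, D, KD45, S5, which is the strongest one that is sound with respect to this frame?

Serial (axiom D): yes — every world has a successor (e.g. 0 S 1).
Euclidean (axiom 5): yes — any two successors of a common world are S-related.
Transitive (axiom 4): yes — every two-step S-path is closed by a direct edge.
Reflexive (axiom T): no — 0 is not related to itself.
So F validates K, D, KD45; S5 would additionally require S to be reflexive. The strongest is KD45.

KD45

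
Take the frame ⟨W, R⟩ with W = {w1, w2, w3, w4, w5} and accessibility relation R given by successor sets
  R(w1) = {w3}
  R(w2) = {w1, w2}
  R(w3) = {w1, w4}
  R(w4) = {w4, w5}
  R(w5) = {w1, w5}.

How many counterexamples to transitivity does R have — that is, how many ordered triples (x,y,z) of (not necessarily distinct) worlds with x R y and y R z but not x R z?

7

Enumerating: (w1,w3,w1), (w1,w3,w4), (w2,w1,w3), (w3,w1,w3), (w3,w4,w5), (w4,w5,w1), (w5,w1,w3).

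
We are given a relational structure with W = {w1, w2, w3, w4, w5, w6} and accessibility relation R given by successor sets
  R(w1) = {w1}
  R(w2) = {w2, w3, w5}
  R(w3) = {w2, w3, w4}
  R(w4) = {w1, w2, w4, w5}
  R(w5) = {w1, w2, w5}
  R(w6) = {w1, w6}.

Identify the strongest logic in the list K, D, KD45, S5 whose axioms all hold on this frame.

Serial (axiom D): yes — every world has a successor (e.g. w1 R w1).
Euclidean (axiom 5): no — w2 R w3 and w2 R w5, but not w3 R w5.
Transitive (axiom 4): no — w2 R w3 and w3 R w4, but not w2 R w4.
Reflexive (axiom T): yes — every world is R-related to itself.
So F validates K, D; KD45 would additionally require R to be Euclidean and transitive. The strongest is D.

D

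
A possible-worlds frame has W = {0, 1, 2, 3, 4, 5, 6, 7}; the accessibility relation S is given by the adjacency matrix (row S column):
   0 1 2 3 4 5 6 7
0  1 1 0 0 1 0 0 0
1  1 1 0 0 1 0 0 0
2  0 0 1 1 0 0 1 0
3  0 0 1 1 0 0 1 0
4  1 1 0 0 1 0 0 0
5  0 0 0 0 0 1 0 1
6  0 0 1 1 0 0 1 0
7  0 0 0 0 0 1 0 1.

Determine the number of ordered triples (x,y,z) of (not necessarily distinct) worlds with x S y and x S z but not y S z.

0

S is Euclidean; there are no such tuples.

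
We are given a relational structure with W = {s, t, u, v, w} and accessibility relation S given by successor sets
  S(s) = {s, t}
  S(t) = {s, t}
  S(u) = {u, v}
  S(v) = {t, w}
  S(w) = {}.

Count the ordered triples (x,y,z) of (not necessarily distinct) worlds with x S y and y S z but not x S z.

3

Enumerating: (u,v,t), (u,v,w), (v,t,s).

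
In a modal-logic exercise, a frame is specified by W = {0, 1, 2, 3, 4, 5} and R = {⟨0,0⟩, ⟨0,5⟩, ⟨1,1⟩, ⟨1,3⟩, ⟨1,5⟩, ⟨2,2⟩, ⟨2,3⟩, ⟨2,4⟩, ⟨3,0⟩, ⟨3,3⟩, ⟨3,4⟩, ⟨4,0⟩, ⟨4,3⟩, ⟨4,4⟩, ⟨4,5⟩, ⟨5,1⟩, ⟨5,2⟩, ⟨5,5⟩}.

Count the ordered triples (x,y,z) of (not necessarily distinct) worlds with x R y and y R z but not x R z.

15

Enumerating: (0,5,1), (0,5,2), (1,3,0), (1,3,4), (1,5,2), (2,3,0), (2,4,0), (2,4,5), (3,0,5), (3,4,5), (4,5,1), (4,5,2), (5,1,3), (5,2,3), (5,2,4).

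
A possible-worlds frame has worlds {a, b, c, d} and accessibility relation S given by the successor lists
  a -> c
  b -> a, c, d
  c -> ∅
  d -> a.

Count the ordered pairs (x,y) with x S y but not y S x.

Enumerating: (a,c), (b,a), (b,c), (b,d), (d,a).

5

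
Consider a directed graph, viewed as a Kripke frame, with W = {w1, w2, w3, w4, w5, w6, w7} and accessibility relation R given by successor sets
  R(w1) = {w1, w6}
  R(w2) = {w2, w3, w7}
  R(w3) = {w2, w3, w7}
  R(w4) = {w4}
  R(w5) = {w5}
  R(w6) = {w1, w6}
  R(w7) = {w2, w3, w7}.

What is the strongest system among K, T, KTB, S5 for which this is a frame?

Reflexive (axiom T): yes — every world is R-related to itself.
Symmetric (axiom B): yes — every pair in R has its reverse in R.
Euclidean (axiom 5): yes — any two successors of a common world are R-related.
So F validates K, T, KTB, S5. The strongest is S5.

S5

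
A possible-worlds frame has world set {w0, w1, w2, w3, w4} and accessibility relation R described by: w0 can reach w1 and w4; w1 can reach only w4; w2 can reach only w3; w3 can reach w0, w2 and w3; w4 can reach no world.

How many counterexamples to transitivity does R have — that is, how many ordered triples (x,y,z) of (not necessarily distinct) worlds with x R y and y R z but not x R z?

Enumerating: (w2,w3,w0), (w2,w3,w2), (w3,w0,w1), (w3,w0,w4).

4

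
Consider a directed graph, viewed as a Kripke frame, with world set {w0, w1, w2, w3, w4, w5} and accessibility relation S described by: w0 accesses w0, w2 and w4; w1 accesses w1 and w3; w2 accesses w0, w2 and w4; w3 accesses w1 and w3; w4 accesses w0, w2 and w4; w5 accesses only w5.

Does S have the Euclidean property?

Yes

Euclidean: yes — any two successors of a common world are S-related.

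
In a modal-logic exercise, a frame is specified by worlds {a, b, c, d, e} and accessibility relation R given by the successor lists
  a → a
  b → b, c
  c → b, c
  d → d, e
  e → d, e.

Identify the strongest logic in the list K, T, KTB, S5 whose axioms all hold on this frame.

Reflexive (axiom T): yes — every world is R-related to itself.
Symmetric (axiom B): yes — every pair in R has its reverse in R.
Euclidean (axiom 5): yes — any two successors of a common world are R-related.
So F validates K, T, KTB, S5. The strongest is S5.

S5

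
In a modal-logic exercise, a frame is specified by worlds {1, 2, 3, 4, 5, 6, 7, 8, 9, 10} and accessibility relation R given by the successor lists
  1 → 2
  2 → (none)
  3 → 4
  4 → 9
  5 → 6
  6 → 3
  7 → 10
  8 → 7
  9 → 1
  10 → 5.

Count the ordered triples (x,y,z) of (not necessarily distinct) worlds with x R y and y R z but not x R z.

Enumerating: (10,5,6), (3,4,9), (4,9,1), (5,6,3), (6,3,4), (7,10,5), (8,7,10), (9,1,2).

8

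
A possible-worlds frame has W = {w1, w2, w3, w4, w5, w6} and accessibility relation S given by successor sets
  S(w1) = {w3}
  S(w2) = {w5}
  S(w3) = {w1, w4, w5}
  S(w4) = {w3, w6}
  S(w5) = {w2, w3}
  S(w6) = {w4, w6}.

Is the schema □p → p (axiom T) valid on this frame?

Axiom T corresponds to the accessibility relation being reflexive.
Reflexive: no — w1 is not related to itself.

No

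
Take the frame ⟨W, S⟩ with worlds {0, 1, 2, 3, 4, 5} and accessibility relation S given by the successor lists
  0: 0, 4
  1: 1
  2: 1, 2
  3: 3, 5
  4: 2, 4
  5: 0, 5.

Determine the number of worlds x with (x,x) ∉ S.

0

S is reflexive; there are no such worlds.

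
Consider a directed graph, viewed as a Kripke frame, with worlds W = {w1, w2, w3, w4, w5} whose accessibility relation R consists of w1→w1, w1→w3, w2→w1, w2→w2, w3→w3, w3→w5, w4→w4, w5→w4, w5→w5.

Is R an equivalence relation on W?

No

Reflexive: yes — every world is R-related to itself.
Symmetric: no — w1 R w3 but not w3 R w1.
Transitive: no — w1 R w3 and w3 R w5, but not w1 R w5.
So R is not an equivalence relation.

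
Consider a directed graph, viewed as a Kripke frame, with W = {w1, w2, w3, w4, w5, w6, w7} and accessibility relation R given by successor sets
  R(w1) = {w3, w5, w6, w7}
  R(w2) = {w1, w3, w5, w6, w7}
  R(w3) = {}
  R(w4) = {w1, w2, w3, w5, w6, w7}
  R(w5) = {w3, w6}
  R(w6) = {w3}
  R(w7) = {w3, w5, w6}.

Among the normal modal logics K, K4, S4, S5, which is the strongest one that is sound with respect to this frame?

Transitive (axiom 4): yes — every two-step R-path is closed by a direct edge.
Reflexive (axiom T): no — w1 is not related to itself.
Euclidean (axiom 5): no — w1 R w3 and w1 R w5, but not w3 R w5.
So F validates K, K4; S4 would additionally require R to be reflexive. The strongest is K4.

K4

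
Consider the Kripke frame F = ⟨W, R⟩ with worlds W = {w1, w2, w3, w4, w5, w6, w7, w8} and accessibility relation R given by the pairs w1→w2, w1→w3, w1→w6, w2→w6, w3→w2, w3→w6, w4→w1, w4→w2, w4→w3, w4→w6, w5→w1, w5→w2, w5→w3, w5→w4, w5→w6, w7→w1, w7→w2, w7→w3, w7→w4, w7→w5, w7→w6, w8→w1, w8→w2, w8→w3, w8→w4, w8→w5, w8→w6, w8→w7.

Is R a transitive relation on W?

Yes

Transitive: yes — every two-step R-path is closed by a direct edge.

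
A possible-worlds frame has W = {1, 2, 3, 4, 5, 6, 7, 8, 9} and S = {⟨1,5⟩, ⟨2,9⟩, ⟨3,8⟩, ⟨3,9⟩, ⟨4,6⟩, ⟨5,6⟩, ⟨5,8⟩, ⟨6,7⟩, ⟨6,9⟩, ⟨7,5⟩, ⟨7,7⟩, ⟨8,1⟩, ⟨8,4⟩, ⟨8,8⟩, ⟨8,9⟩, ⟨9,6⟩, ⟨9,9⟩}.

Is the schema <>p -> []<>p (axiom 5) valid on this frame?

No

Axiom 5 corresponds to the accessibility relation being Euclidean.
Euclidean: no — 3 S 9 and 3 S 8, but not 9 S 8.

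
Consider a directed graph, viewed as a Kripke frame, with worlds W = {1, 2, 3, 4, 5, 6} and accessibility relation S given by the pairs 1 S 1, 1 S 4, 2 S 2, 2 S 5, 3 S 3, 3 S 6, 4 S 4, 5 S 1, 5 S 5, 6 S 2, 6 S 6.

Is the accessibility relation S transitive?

Transitive: no — 2 S 5 and 5 S 1, but not 2 S 1.

No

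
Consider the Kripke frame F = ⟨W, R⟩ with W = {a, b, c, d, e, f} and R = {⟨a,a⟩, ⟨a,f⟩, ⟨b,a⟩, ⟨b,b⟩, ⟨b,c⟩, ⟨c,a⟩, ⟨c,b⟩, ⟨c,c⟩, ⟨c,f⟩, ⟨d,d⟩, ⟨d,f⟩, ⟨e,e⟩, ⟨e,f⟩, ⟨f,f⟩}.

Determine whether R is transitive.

No

Transitive: no — b R a and a R f, but not b R f.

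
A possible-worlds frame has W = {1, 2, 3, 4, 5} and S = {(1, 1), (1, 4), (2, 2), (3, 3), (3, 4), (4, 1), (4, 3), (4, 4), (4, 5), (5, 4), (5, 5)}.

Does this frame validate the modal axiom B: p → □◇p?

The schema B characterises exactly the symmetric frames.
Symmetric: yes — every pair in S has its reverse in S.

Yes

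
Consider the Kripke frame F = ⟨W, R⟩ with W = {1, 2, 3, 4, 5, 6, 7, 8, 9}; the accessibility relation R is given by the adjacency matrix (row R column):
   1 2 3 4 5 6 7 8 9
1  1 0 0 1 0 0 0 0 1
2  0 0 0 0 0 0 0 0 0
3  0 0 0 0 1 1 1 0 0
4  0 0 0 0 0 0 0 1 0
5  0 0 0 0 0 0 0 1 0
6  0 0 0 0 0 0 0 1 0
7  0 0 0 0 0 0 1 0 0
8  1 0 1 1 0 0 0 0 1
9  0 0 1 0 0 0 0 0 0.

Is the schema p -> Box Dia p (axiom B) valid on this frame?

Axiom B corresponds to the accessibility relation being symmetric.
Symmetric: no — 1 R 4 but not 4 R 1.

No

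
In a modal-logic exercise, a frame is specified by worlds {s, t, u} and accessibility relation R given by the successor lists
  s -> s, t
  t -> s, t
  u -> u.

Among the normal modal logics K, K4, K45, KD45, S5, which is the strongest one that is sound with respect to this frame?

Transitive (axiom 4): yes — every two-step R-path is closed by a direct edge.
Euclidean (axiom 5): yes — any two successors of a common world are R-related.
Serial (axiom D): yes — every world has a successor (e.g. s R s).
Reflexive (axiom T): yes — every world is R-related to itself.
So F validates K, K4, K45, KD45, S5. The strongest is S5.

S5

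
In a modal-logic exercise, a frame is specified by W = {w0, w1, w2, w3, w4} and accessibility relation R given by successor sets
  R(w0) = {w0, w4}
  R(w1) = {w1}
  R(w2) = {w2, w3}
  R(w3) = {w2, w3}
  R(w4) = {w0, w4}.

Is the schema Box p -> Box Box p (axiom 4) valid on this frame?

By correspondence theory, 4 is valid on a frame iff R is transitive.
Transitive: yes — every two-step R-path is closed by a direct edge.

Yes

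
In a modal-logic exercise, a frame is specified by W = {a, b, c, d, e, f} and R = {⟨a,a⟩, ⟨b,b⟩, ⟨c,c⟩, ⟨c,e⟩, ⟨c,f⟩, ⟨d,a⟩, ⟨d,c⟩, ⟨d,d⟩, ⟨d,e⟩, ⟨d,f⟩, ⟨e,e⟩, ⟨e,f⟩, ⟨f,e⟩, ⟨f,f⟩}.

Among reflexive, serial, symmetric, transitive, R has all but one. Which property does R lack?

Reflexive: yes — every world is R-related to itself.
Serial: yes — every world has a successor (e.g. a R a).
Symmetric: no — c R e but not e R c.
Transitive: yes — every two-step R-path is closed by a direct edge.
Only symmetric fails.

symmetric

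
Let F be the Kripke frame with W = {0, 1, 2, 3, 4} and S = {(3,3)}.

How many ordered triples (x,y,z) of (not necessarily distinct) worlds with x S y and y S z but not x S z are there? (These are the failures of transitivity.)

0

S is transitive; there are no such tuples.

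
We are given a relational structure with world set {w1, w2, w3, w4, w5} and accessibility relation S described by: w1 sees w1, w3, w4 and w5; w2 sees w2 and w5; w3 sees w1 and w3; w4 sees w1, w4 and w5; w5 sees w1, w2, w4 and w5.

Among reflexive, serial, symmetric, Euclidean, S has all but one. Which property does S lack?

Reflexive: yes — every world is S-related to itself.
Serial: yes — every world has a successor (e.g. w1 S w1).
Symmetric: yes — every pair in S has its reverse in S.
Euclidean: no — w1 S w3 and w1 S w4, but not w3 S w4.
Only Euclidean fails.

Euclidean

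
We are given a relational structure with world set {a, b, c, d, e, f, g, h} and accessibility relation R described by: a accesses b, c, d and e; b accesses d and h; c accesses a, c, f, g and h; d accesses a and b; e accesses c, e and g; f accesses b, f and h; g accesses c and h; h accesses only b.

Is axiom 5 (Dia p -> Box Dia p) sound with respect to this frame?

No

Axiom 5 corresponds to the accessibility relation being Euclidean.
Euclidean: no — a R b and a R c, but not b R c.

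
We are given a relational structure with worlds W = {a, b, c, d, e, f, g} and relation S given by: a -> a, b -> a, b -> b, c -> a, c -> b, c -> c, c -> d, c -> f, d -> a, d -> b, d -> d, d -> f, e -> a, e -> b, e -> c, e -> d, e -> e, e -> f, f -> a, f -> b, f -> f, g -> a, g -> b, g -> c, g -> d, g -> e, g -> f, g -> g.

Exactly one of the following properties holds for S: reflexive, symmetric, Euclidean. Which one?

reflexive

Reflexive: yes — every world is S-related to itself.
Symmetric: no — b S a but not a S b.
Euclidean: no — c S a and c S b, but not a S b.
Only reflexive holds.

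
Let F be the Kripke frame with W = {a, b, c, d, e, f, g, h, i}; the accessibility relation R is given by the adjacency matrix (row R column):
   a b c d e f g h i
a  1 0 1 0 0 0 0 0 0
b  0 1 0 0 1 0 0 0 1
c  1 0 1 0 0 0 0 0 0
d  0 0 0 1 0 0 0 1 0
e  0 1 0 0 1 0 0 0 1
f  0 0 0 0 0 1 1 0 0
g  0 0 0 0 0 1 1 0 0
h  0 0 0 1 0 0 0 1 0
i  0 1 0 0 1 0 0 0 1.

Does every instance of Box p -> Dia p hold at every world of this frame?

By correspondence theory, D is valid on a frame iff R is serial.
Serial: yes — every world has a successor (e.g. a R a).

Yes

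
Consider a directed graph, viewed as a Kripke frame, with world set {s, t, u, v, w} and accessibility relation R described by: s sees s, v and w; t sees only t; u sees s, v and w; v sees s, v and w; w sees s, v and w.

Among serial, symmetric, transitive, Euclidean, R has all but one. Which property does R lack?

symmetric

Serial: yes — every world has a successor (e.g. s R s).
Symmetric: no — u R s but not s R u.
Transitive: yes — every two-step R-path is closed by a direct edge.
Euclidean: yes — any two successors of a common world are R-related.
Only symmetric fails.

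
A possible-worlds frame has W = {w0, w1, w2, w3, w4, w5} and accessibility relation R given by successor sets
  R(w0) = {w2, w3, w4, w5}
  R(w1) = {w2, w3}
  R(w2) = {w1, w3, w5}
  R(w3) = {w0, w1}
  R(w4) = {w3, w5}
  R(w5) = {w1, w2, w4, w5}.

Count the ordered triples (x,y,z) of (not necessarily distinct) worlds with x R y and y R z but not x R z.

Enumerating: (w0,w2,w1), (w0,w3,w0), (w0,w3,w1), (w0,w5,w1), (w1,w2,w1), (w1,w2,w5), (w1,w3,w0), (w1,w3,w1), (w2,w1,w2), (w2,w3,w0), (w2,w5,w2), (w2,w5,w4), … and 14 more.
Total: 26.

26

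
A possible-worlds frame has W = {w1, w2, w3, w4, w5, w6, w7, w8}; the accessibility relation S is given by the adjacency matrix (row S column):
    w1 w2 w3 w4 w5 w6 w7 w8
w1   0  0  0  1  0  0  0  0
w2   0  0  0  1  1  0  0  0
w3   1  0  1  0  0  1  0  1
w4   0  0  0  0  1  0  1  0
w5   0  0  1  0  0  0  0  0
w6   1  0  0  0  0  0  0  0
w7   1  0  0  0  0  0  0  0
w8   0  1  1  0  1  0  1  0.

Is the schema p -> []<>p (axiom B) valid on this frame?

Axiom B corresponds to the accessibility relation being symmetric.
Symmetric: no — w1 S w4 but not w4 S w1.

No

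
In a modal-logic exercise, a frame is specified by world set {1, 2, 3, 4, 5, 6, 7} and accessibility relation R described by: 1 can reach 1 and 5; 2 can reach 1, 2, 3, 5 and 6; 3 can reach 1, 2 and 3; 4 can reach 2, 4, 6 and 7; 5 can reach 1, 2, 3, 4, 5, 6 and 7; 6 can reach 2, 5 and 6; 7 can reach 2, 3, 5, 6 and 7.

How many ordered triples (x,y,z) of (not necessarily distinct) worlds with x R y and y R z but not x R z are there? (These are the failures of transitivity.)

26

Enumerating: (1,5,2), (1,5,3), (1,5,4), (1,5,6), (1,5,7), (2,5,4), (2,5,7), (3,1,5), (3,2,5), (3,2,6), (4,2,1), (4,2,3), … and 14 more.
Total: 26.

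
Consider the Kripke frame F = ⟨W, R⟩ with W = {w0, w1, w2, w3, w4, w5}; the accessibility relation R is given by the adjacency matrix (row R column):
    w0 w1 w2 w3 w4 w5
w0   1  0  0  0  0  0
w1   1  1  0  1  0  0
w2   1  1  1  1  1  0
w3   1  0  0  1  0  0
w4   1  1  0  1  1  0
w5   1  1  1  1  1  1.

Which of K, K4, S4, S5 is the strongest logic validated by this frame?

Transitive (axiom 4): yes — every two-step R-path is closed by a direct edge.
Reflexive (axiom T): yes — every world is R-related to itself.
Euclidean (axiom 5): no — w1 R w0 and w1 R w3, but not w0 R w3.
So F validates K, K4, S4; S5 would additionally require R to be Euclidean. The strongest is S4.

S4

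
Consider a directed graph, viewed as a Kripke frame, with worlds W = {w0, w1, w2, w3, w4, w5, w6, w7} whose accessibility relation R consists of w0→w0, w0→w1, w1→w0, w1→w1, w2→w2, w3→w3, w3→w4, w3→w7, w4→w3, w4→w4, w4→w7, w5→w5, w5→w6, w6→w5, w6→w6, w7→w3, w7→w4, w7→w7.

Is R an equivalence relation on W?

Reflexive: yes — every world is R-related to itself.
Symmetric: yes — every pair in R has its reverse in R.
Transitive: yes — every two-step R-path is closed by a direct edge.
So R is an equivalence relation.

Yes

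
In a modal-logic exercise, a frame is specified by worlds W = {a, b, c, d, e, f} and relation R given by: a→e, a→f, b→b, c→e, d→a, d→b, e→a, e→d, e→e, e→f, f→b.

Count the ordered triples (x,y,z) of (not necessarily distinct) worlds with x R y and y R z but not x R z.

10

Enumerating: (a,e,a), (a,e,d), (a,f,b), (c,e,a), (c,e,d), (c,e,f), (d,a,e), (d,a,f), (e,d,b), (e,f,b).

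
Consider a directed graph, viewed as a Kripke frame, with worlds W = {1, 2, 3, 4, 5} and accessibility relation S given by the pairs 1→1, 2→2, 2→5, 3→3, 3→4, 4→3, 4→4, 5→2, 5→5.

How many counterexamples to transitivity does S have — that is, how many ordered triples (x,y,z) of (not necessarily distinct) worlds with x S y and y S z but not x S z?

S is transitive; there are no such tuples.

0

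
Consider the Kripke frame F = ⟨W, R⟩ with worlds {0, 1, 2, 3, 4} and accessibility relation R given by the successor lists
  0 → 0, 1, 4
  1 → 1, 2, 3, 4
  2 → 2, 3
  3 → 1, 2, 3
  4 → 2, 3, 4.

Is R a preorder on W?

No

Reflexive: yes — every world is R-related to itself.
Transitive: no — 0 R 1 and 1 R 2, but not 0 R 2.
So R is not a preorder.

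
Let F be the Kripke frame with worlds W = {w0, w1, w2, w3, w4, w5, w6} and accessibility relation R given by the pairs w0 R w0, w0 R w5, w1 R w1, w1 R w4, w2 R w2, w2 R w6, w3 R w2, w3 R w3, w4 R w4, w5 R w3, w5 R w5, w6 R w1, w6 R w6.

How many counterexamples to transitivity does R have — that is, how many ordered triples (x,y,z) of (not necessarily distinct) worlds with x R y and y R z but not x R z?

Enumerating: (w0,w5,w3), (w2,w6,w1), (w3,w2,w6), (w5,w3,w2), (w6,w1,w4).

5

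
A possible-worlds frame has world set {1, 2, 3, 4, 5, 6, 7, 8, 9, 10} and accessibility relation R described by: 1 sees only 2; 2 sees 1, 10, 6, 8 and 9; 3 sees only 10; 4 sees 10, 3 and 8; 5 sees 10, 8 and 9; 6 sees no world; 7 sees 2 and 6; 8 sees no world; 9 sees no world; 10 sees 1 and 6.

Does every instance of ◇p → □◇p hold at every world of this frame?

No

By correspondence theory, 5 is valid on a frame iff R is Euclidean.
Euclidean: no — 10 R 1 and 10 R 6, but not 1 R 6.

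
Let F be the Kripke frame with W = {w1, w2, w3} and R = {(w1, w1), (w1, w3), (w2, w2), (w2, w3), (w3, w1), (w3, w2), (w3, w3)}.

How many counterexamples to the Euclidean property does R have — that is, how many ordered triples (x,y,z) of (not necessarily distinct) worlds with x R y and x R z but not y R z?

2

Enumerating: (w3,w1,w2), (w3,w2,w1).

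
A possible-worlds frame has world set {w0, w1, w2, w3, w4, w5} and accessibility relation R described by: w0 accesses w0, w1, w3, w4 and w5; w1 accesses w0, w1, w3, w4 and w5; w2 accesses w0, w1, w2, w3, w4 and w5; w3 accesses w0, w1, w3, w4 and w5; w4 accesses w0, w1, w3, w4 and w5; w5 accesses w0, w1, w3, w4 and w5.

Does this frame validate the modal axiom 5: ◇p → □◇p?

No

The schema 5 characterises exactly the Euclidean frames.
Euclidean: no — w2 R w0 and w2 R w2, but not w0 R w2.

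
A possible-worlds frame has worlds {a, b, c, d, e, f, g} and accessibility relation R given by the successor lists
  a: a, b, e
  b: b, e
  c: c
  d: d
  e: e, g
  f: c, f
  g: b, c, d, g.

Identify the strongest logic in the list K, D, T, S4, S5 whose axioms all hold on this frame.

Serial (axiom D): yes — every world has a successor (e.g. a R a).
Reflexive (axiom T): yes — every world is R-related to itself.
Transitive (axiom 4): no — a R e and e R g, but not a R g.
Euclidean (axiom 5): no — a R e and a R b, but not e R b.
So F validates K, D, T; S4 would additionally require R to be transitive. The strongest is T.

T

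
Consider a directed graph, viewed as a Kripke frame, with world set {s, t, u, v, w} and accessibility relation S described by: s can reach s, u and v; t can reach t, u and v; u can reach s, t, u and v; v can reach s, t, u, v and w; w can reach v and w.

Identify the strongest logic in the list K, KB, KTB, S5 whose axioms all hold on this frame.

KTB

Symmetric (axiom B): yes — every pair in S has its reverse in S.
Reflexive (axiom T): yes — every world is S-related to itself.
Euclidean (axiom 5): no — u S s and u S t, but not s S t.
So F validates K, KB, KTB; S5 would additionally require S to be Euclidean. The strongest is KTB.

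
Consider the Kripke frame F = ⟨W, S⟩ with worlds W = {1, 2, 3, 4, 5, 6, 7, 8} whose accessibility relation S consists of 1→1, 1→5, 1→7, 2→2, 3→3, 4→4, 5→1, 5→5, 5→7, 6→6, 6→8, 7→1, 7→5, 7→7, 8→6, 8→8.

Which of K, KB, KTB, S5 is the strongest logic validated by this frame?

Symmetric (axiom B): yes — every pair in S has its reverse in S.
Reflexive (axiom T): yes — every world is S-related to itself.
Euclidean (axiom 5): yes — any two successors of a common world are S-related.
So F validates K, KB, KTB, S5. The strongest is S5.

S5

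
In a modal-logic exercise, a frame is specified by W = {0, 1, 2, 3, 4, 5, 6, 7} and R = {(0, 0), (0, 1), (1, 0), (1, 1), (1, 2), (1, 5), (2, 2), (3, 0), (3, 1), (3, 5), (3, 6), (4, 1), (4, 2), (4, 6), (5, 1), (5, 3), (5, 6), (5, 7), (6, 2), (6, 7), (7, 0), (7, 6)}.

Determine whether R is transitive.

No

Transitive: no — 0 R 1 and 1 R 2, but not 0 R 2.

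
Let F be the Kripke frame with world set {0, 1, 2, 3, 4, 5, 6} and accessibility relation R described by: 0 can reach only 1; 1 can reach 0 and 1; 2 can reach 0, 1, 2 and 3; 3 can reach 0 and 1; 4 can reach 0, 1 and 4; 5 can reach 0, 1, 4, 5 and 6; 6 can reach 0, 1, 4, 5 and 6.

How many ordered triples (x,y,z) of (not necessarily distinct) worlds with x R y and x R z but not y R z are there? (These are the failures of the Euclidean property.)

30

Enumerating: (1,0,0), (2,0,0), (2,0,2), (2,0,3), (2,1,2), (2,1,3), (2,3,2), (2,3,3), (3,0,0), (4,0,0), (4,0,4), (4,1,4), … and 18 more.
Total: 30.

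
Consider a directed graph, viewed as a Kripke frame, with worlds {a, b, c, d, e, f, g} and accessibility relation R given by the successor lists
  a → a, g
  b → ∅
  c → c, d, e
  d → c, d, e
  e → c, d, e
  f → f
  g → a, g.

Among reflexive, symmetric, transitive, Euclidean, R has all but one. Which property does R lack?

reflexive

Reflexive: no — b is not related to itself.
Symmetric: yes — every pair in R has its reverse in R.
Transitive: yes — every two-step R-path is closed by a direct edge.
Euclidean: yes — any two successors of a common world are R-related.
Only reflexive fails.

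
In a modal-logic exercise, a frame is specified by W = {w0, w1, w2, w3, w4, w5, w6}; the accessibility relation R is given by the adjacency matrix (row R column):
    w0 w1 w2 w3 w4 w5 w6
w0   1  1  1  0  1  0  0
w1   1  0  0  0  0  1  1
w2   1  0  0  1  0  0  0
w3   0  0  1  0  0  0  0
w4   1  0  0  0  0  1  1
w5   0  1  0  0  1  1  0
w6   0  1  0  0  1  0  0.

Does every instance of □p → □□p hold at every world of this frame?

The schema 4 characterises exactly the transitive frames.
Transitive: no — w0 R w1 and w1 R w5, but not w0 R w5.

No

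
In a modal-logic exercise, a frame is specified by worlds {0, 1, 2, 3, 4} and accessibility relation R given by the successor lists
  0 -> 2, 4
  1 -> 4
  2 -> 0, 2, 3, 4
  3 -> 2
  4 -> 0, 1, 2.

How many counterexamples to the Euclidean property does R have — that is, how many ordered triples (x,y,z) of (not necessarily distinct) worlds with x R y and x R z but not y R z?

Enumerating: (0,4,4), (1,4,4), (2,0,0), (2,0,3), (2,3,0), (2,3,3), (2,3,4), (2,4,3), (2,4,4), (4,0,0), (4,0,1), (4,1,0), (4,1,1), (4,1,2), (4,2,1).

15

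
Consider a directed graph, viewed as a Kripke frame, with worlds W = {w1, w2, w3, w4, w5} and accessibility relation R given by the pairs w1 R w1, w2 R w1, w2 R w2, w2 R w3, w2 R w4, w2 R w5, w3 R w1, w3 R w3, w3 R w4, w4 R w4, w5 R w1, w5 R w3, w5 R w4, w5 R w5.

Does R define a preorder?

Yes

Reflexive: yes — every world is R-related to itself.
Transitive: yes — every two-step R-path is closed by a direct edge.
So R is a preorder.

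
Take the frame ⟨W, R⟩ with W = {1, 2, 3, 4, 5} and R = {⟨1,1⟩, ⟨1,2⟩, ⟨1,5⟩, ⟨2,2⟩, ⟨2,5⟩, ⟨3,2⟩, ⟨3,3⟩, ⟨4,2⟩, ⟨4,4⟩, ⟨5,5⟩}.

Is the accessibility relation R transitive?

No

Transitive: no — 3 R 2 and 2 R 5, but not 3 R 5.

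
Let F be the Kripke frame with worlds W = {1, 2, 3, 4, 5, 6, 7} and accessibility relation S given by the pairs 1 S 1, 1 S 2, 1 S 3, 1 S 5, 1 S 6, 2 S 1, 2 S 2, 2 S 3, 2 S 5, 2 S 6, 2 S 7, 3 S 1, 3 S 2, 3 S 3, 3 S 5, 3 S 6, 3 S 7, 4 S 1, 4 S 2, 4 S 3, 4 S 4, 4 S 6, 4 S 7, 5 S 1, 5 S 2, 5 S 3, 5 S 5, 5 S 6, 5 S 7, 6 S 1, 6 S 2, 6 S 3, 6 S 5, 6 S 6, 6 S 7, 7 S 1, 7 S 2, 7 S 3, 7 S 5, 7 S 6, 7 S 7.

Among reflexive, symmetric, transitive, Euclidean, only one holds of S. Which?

Reflexive: yes — every world is S-related to itself.
Symmetric: no — 4 S 1 but not 1 S 4.
Transitive: no — 1 S 2 and 2 S 7, but not 1 S 7.
Euclidean: no — 2 S 1 and 2 S 7, but not 1 S 7.
Only reflexive holds.

reflexive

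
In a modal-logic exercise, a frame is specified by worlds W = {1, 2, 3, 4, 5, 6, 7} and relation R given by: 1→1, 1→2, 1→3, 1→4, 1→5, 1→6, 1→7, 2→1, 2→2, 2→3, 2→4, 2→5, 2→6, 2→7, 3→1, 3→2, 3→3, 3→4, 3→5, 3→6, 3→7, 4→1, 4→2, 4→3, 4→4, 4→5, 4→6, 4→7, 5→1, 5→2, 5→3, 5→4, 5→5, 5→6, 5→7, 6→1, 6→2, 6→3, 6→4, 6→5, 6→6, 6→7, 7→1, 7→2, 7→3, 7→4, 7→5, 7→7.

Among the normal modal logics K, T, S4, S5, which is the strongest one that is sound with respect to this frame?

Reflexive (axiom T): yes — every world is R-related to itself.
Transitive (axiom 4): no — 7 R 1 and 1 R 6, but not 7 R 6.
Euclidean (axiom 5): no — 1 R 7 and 1 R 6, but not 7 R 6.
So F validates K, T; S4 would additionally require R to be transitive. The strongest is T.

T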